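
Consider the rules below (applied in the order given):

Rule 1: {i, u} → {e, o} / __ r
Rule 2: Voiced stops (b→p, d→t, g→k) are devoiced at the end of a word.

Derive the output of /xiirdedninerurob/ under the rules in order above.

xierdedninerorop

Rule 1 (pre-rhotic lowering): /i/ is a high vowel immediately before /r/, so it lowers to [e]. /u/ is a high vowel immediately before /r/, so it lowers to [o]. /xiirdedninerurob/ → xierdedninerorob.
Rule 2 (final devoicing): /b/ is a voiced stop in word-final position, so it devoices to [p]. /xierdedninerorob/ → xierdedninerorop.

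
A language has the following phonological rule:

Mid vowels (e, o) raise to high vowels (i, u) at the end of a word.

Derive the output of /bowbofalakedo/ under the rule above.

bowbofalakedu

Scanning /bowbofalakedo/: /o/ at position 2 is not in the conditioning environment; /o/ at position 5 is not in the conditioning environment; /e/ at position 11 is not in the conditioning environment; /o/ is a mid vowel in word-final position, so it raises to [u].
Result: [bowbofalakedu].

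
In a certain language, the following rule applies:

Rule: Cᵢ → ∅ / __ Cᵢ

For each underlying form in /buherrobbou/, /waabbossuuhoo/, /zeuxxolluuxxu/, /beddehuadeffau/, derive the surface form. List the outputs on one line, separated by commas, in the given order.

/buherrobbou/: /rr/ is a geminate; the first /r/ deletes. /bb/ is a geminate; the first /b/ deletes. → [buherobou].
/waabbossuuhoo/: /bb/ is a geminate; the first /b/ deletes. /ss/ is a geminate; the first /s/ deletes. → [waabosuuhoo].
/zeuxxolluuxxu/: /xx/ is a geminate; the first /x/ deletes. /ll/ is a geminate; the first /l/ deletes. /xx/ is a geminate; the first /x/ deletes. → [zeuxoluuxu].
/beddehuadeffau/: /dd/ is a geminate; the first /d/ deletes. /ff/ is a geminate; the first /f/ deletes. → [bedehuadefau].

buherobou, waabosuuhoo, zeuxoluuxu, bedehuadefau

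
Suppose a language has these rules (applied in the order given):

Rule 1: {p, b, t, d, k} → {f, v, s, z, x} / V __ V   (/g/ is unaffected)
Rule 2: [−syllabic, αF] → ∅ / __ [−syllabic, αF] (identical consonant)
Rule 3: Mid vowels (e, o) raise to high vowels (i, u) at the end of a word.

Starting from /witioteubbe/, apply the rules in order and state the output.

Rule 1 (intervocalic spirantization): /t/ is a stop between vowels /i/ and /i/, so it spirantizes to the fricative [s]. /t/ is a stop between vowels /o/ and /e/, so it spirantizes to the fricative [s]. /witioteubbe/ → wisioseubbe.
Rule 2 (degemination): /bb/ is a geminate; the first /b/ deletes. /wisioseubbe/ → wisioseube.
Rule 3 (final vowel raising): /e/ is a mid vowel in word-final position, so it raises to [i]. /wisioseube/ → wisioseubi.

wisioseubi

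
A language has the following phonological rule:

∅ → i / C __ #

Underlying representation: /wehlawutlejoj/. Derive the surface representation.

the form ends in the consonant /j/, so [i] is inserted word-finally.
Surface form: [wehlawutlejoji].

wehlawutlejoji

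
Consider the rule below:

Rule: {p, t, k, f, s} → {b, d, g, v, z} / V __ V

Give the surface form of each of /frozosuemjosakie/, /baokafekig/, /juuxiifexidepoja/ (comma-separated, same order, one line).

frozozuemjozagie, baogavegig, juuxiivexideboja

/frozosuemjosakie/: /s/ is a voiceless obstruent between vowels /o/ and /u/, so it voices to [z]. /s/ is a voiceless obstruent between vowels /o/ and /a/, so it voices to [z]. /k/ is a voiceless obstruent between vowels /a/ and /i/, so it voices to [g]. → [frozozuemjozagie].
/baokafekig/: /k/ is a voiceless obstruent between vowels /o/ and /a/, so it voices to [g]. /f/ is a voiceless obstruent between vowels /a/ and /e/, so it voices to [v]. /k/ is a voiceless obstruent between vowels /e/ and /i/, so it voices to [g]. → [baogavegig].
/juuxiifexidepoja/: /f/ is a voiceless obstruent between vowels /i/ and /e/, so it voices to [v]. /p/ is a voiceless obstruent between vowels /e/ and /o/, so it voices to [b]. → [juuxiivexideboja].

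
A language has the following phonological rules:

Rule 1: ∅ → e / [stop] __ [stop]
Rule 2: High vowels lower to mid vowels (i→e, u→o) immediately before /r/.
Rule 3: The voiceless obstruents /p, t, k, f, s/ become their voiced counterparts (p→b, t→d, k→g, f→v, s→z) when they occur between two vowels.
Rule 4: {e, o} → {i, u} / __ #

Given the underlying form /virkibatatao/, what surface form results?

verkibadadau

Rule 1 (stop-cluster e-epenthesis): no segment meets the environment; /virkibatatao/ is unchanged.
Rule 2 (pre-rhotic lowering): /i/ is a high vowel immediately before /r/, so it lowers to [e]. /virkibatatao/ → verkibatatao.
Rule 3 (intervocalic voicing): /t/ is a voiceless obstruent between vowels /a/ and /a/, so it voices to [d]. /t/ is a voiceless obstruent between vowels /a/ and /a/, so it voices to [d]. /verkibatatao/ → verkibadadao.
Rule 4 (final vowel raising): /o/ is a mid vowel in word-final position, so it raises to [u]. /verkibadadao/ → verkibadadau.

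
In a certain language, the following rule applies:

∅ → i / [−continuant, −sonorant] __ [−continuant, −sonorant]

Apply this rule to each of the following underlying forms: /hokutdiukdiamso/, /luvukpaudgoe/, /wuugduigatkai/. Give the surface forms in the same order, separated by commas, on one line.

/hokutdiukdiamso/: /t/ and /d/ form a stop–stop cluster, so [i] is inserted between them. /k/ and /d/ form a stop–stop cluster, so [i] is inserted between them. → [hokutidiukidiamso].
/luvukpaudgoe/: /k/ and /p/ form a stop–stop cluster, so [i] is inserted between them. /d/ and /g/ form a stop–stop cluster, so [i] is inserted between them. → [luvukipaudigoe].
/wuugduigatkai/: /g/ and /d/ form a stop–stop cluster, so [i] is inserted between them. /t/ and /k/ form a stop–stop cluster, so [i] is inserted between them. → [wuugiduigatikai].

hokutidiukidiamso, luvukipaudigoe, wuugiduigatikai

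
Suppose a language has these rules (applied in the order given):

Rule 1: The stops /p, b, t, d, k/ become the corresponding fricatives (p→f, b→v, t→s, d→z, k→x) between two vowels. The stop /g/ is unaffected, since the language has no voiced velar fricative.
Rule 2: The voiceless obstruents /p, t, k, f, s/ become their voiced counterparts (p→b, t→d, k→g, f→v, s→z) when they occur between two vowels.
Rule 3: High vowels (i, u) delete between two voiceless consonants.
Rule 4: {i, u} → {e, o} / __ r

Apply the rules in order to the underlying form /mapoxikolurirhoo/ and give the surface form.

Rule 1 (intervocalic spirantization): /p/ is a stop between vowels /a/ and /o/, so it spirantizes to the fricative [f]. /k/ is a stop between vowels /i/ and /o/, so it spirantizes to the fricative [x]. /mapoxikolurirhoo/ → mafoxixolurirhoo.
Rule 2 (intervocalic voicing): /f/ is a voiceless obstruent between vowels /a/ and /o/, so it voices to [v]. /mafoxixolurirhoo/ → mavoxixolurirhoo.
Rule 3 (high vowel syncope): /i/ is a high vowel flanked by voiceless consonants /x/ and /x/, so it deletes. /mavoxixolurirhoo/ → mavoxxolurirhoo.
Rule 4 (pre-rhotic lowering): /u/ is a high vowel immediately before /r/, so it lowers to [o]. /i/ is a high vowel immediately before /r/, so it lowers to [e]. /mavoxxolurirhoo/ → mavoxxolorerhoo.

mavoxxolorerhoo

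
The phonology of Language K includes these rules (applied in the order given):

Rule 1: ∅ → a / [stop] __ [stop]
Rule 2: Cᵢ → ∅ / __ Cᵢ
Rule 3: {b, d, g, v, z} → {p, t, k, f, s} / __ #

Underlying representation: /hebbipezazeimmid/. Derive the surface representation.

Rule 1 (stop-cluster a-epenthesis): /b/ and /b/ form a stop–stop cluster, so [a] is inserted between them. /hebbipezazeimmid/ → hebabipezazeimmid.
Rule 2 (degemination): /mm/ is a geminate; the first /m/ deletes. /hebabipezazeimmid/ → hebabipezazeimid.
Rule 3 (final devoicing): /d/ is a voiced obstruent in word-final position, so it devoices to [t]. /hebabipezazeimid/ → hebabipezazeimit.

hebabipezazeimit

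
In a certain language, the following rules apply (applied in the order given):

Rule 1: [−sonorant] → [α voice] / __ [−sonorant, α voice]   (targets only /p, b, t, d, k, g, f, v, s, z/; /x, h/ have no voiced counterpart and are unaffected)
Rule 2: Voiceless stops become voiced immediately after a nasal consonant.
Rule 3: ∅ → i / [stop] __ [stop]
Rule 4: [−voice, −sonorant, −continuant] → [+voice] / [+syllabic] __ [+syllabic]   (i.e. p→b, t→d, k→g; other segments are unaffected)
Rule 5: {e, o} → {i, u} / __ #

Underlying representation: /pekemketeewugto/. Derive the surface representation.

Rule 1 (regressive voicing assimilation): /g/ precedes the voiceless obstruent /t/, so it devoices to [k] by assimilation. /pekemketeewugto/ → pekemketeewukto.
Rule 2 (post-nasal voicing): /k/ is a voiceless stop immediately after the nasal /m/, so it voices to [g]. /pekemketeewukto/ → pekemgeteewukto.
Rule 3 (stop-cluster i-epenthesis): /k/ and /t/ form a stop–stop cluster, so [i] is inserted between them. /pekemgeteewukto/ → pekemgeteewukito.
Rule 4 (intervocalic voicing): /k/ is a voiceless stop between vowels /e/ and /e/, so it voices to [g]. /t/ is a voiceless stop between vowels /e/ and /e/, so it voices to [d]. /k/ is a voiceless stop between vowels /u/ and /i/, so it voices to [g]. /t/ is a voiceless stop between vowels /i/ and /o/, so it voices to [d]. /pekemgeteewukito/ → pegemgedeewugido.
Rule 5 (final vowel raising): /o/ is a mid vowel in word-final position, so it raises to [u]. /pegemgedeewugido/ → pegemgedeewugidu.

pegemgedeewugidu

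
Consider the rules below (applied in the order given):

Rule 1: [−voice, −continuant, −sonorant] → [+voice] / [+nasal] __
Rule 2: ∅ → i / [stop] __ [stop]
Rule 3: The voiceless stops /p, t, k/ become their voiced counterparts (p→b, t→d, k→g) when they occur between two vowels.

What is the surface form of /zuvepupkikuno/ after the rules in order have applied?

zuvebubigiguno

Rule 1 (post-nasal voicing): no segment meets the environment; /zuvepupkikuno/ is unchanged.
Rule 2 (stop-cluster i-epenthesis): /p/ and /k/ form a stop–stop cluster, so [i] is inserted between them. /zuvepupkikuno/ → zuvepupikikuno.
Rule 3 (intervocalic voicing): /p/ is a voiceless stop between vowels /e/ and /u/, so it voices to [b]. /p/ is a voiceless stop between vowels /u/ and /i/, so it voices to [b]. /k/ is a voiceless stop between vowels /i/ and /i/, so it voices to [g]. /k/ is a voiceless stop between vowels /i/ and /u/, so it voices to [g]. /zuvepupikikuno/ → zuvebubigiguno.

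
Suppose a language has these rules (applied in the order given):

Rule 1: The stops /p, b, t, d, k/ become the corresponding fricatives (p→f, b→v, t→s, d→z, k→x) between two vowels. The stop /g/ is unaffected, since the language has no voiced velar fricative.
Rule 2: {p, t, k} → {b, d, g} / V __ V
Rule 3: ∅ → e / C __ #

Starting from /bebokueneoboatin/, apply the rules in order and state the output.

Rule 1 (intervocalic spirantization): /b/ is a stop between vowels /e/ and /o/, so it spirantizes to the fricative [v]. /k/ is a stop between vowels /o/ and /u/, so it spirantizes to the fricative [x]. /b/ is a stop between vowels /o/ and /o/, so it spirantizes to the fricative [v]. /t/ is a stop between vowels /a/ and /i/, so it spirantizes to the fricative [s]. /bebokueneoboatin/ → bevoxueneovoasin.
Rule 2 (intervocalic voicing): no segment meets the environment; /bevoxueneovoasin/ is unchanged.
Rule 3 (final e-epenthesis): the form ends in the consonant /n/, so [e] is inserted word-finally. /bevoxueneovoasin/ → bevoxueneovoasine.

bevoxueneovoasine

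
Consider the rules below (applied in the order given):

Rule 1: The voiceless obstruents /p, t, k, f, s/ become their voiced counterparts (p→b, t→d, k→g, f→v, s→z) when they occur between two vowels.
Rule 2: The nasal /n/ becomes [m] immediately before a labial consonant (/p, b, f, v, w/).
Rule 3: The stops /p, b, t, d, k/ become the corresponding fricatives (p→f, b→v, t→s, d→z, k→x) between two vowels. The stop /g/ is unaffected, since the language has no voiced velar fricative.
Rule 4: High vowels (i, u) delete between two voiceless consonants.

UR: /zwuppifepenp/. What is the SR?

zwuppivevemp

Rule 1 (intervocalic voicing): /f/ is a voiceless obstruent between vowels /i/ and /e/, so it voices to [v]. /p/ is a voiceless obstruent between vowels /e/ and /e/, so it voices to [b]. /zwuppifepenp/ → zwuppivebenp.
Rule 2 (nasal place assimilation): /n/ precedes the labial consonant /p/, so it assimilates in place to [m]. /zwuppivebenp/ → zwuppivebemp.
Rule 3 (intervocalic spirantization): /b/ is a stop between vowels /e/ and /e/, so it spirantizes to the fricative [v]. /zwuppivebemp/ → zwuppivevemp.
Rule 4 (high vowel syncope): no segment meets the environment; /zwuppivevemp/ is unchanged.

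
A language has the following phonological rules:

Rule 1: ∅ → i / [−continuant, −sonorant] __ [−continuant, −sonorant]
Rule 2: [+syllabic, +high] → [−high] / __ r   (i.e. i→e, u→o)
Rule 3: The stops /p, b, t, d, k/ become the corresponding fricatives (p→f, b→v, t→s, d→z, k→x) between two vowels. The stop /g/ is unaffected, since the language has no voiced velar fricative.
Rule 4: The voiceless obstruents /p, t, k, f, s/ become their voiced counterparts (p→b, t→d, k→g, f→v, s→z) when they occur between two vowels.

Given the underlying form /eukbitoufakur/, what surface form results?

euxivizouvaxor

Rule 1 (stop-cluster i-epenthesis): /k/ and /b/ form a stop–stop cluster, so [i] is inserted between them. /eukbitoufakur/ → eukibitoufakur.
Rule 2 (pre-rhotic lowering): /u/ is a high vowel immediately before /r/, so it lowers to [o]. /eukibitoufakur/ → eukibitoufakor.
Rule 3 (intervocalic spirantization): /k/ is a stop between vowels /u/ and /i/, so it spirantizes to the fricative [x]. /b/ is a stop between vowels /i/ and /i/, so it spirantizes to the fricative [v]. /t/ is a stop between vowels /i/ and /o/, so it spirantizes to the fricative [s]. /k/ is a stop between vowels /a/ and /o/, so it spirantizes to the fricative [x]. /eukibitoufakor/ → euxivisoufaxor.
Rule 4 (intervocalic voicing): /s/ is a voiceless obstruent between vowels /i/ and /o/, so it voices to [z]. /f/ is a voiceless obstruent between vowels /u/ and /a/, so it voices to [v]. /euxivisoufaxor/ → euxivizouvaxor.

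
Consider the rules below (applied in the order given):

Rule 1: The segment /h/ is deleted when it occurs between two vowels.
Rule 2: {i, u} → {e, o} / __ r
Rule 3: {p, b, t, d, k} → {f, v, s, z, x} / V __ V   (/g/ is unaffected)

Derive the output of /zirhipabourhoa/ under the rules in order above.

Rule 1 (intervocalic h-deletion): no segment meets the environment; /zirhipabourhoa/ is unchanged.
Rule 2 (pre-rhotic lowering): /i/ is a high vowel immediately before /r/, so it lowers to [e]. /u/ is a high vowel immediately before /r/, so it lowers to [o]. /zirhipabourhoa/ → zerhipaboorhoa.
Rule 3 (intervocalic spirantization): /p/ is a stop between vowels /i/ and /a/, so it spirantizes to the fricative [f]. /b/ is a stop between vowels /a/ and /o/, so it spirantizes to the fricative [v]. /zerhipaboorhoa/ → zerhifavoorhoa.

zerhifavoorhoa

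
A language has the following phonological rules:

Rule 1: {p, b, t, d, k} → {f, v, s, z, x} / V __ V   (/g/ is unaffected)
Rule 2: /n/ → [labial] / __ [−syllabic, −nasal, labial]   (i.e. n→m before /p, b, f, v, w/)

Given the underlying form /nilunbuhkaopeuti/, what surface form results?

nilumbuhkaofeusi

Rule 1 (intervocalic spirantization): /p/ is a stop between vowels /o/ and /e/, so it spirantizes to the fricative [f]. /t/ is a stop between vowels /u/ and /i/, so it spirantizes to the fricative [s]. /nilunbuhkaopeuti/ → nilunbuhkaofeusi.
Rule 2 (nasal place assimilation): /n/ precedes the labial consonant /b/, so it assimilates in place to [m]. /nilunbuhkaofeusi/ → nilumbuhkaofeusi.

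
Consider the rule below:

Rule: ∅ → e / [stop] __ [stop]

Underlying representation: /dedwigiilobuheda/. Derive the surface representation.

No segment of /dedwigiilobuheda/ meets the structural description of the rule, so the form surfaces unchanged.

dedwigiilobuheda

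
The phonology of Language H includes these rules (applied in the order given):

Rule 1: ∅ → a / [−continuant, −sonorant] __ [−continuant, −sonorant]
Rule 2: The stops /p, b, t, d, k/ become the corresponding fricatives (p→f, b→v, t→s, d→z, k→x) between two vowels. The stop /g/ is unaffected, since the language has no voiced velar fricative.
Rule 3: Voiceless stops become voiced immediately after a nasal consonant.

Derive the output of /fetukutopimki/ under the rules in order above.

Rule 1 (stop-cluster a-epenthesis): no segment meets the environment; /fetukutopimki/ is unchanged.
Rule 2 (intervocalic spirantization): /t/ is a stop between vowels /e/ and /u/, so it spirantizes to the fricative [s]. /k/ is a stop between vowels /u/ and /u/, so it spirantizes to the fricative [x]. /t/ is a stop between vowels /u/ and /o/, so it spirantizes to the fricative [s]. /p/ is a stop between vowels /o/ and /i/, so it spirantizes to the fricative [f]. /fetukutopimki/ → fesuxusofimki.
Rule 3 (post-nasal voicing): /k/ is a voiceless stop immediately after the nasal /m/, so it voices to [g]. /fesuxusofimki/ → fesuxusofimgi.

fesuxusofimgi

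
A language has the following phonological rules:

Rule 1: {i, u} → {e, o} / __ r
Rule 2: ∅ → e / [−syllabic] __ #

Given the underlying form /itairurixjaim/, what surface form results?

Rule 1 (pre-rhotic lowering): /i/ is a high vowel immediately before /r/, so it lowers to [e]. /u/ is a high vowel immediately before /r/, so it lowers to [o]. /itairurixjaim/ → itaerorixjaim.
Rule 2 (final e-epenthesis): the form ends in the consonant /m/, so [e] is inserted word-finally. /itaerorixjaim/ → itaerorixjaime.

itaerorixjaime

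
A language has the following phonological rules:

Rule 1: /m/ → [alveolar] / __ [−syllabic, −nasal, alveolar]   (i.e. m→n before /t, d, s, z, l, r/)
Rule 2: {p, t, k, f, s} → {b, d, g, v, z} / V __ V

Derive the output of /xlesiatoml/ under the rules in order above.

Rule 1 (nasal place assimilation): /m/ precedes the alveolar consonant /l/, so it assimilates in place to [n]. /xlesiatoml/ → xlesiatonl.
Rule 2 (intervocalic voicing): /s/ is a voiceless obstruent between vowels /e/ and /i/, so it voices to [z]. /t/ is a voiceless obstruent between vowels /a/ and /o/, so it voices to [d]. /xlesiatonl/ → xleziadonl.

xleziadonl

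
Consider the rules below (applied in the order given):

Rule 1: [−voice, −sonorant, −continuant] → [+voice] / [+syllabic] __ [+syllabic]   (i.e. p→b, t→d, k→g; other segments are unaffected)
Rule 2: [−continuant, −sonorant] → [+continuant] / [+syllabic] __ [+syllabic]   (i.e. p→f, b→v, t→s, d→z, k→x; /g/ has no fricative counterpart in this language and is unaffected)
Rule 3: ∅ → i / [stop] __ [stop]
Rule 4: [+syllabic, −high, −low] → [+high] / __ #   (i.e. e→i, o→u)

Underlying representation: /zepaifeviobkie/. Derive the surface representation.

Rule 1 (intervocalic voicing): /p/ is a voiceless stop between vowels /e/ and /a/, so it voices to [b]. /zepaifeviobkie/ → zebaifeviobkie.
Rule 2 (intervocalic spirantization): /b/ is a stop between vowels /e/ and /a/, so it spirantizes to the fricative [v]. /zebaifeviobkie/ → zevaifeviobkie.
Rule 3 (stop-cluster i-epenthesis): /b/ and /k/ form a stop–stop cluster, so [i] is inserted between them. /zevaifeviobkie/ → zevaifeviobikie.
Rule 4 (final vowel raising): /e/ is a mid vowel in word-final position, so it raises to [i]. /zevaifeviobikie/ → zevaifeviobikii.

zevaifeviobikii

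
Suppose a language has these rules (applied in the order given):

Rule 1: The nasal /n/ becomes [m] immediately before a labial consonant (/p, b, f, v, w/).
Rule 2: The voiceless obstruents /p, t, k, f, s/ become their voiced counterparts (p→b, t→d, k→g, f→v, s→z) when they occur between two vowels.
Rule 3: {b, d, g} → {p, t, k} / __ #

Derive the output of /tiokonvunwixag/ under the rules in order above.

Rule 1 (nasal place assimilation): /n/ precedes the labial consonant /v/, so it assimilates in place to [m]. /n/ precedes the labial consonant /w/, so it assimilates in place to [m]. /tiokonvunwixag/ → tiokomvumwixag.
Rule 2 (intervocalic voicing): /k/ is a voiceless obstruent between vowels /o/ and /o/, so it voices to [g]. /tiokomvumwixag/ → tiogomvumwixag.
Rule 3 (final devoicing): /g/ is a voiced stop in word-final position, so it devoices to [k]. /tiogomvumwixag/ → tiogomvumwixak.

tiogomvumwixak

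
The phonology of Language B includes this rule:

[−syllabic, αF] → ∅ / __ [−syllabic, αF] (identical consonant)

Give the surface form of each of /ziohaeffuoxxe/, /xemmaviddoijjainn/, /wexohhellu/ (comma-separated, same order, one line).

ziohaefuoxe, xemavidoijain, wexohelu

/ziohaeffuoxxe/: /ff/ is a geminate; the first /f/ deletes. /xx/ is a geminate; the first /x/ deletes. → [ziohaefuoxe].
/xemmaviddoijjainn/: /mm/ is a geminate; the first /m/ deletes. /dd/ is a geminate; the first /d/ deletes. /jj/ is a geminate; the first /j/ deletes. /nn/ is a geminate; the first /n/ deletes. → [xemavidoijain].
/wexohhellu/: /hh/ is a geminate; the first /h/ deletes. /ll/ is a geminate; the first /l/ deletes. → [wexohelu].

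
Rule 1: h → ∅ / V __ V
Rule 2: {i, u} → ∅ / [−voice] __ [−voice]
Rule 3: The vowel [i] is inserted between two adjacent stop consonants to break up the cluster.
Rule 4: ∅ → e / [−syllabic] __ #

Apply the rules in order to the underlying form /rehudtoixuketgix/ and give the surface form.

reuditoixketigixe

Rule 1 (intervocalic h-deletion): /h/ occurs between vowels /e/ and /u/, so it deletes. /rehudtoixuketgix/ → reudtoixuketgix.
Rule 2 (high vowel syncope): /u/ is a high vowel flanked by voiceless consonants /x/ and /k/, so it deletes. /reudtoixuketgix/ → reudtoixketgix.
Rule 3 (stop-cluster i-epenthesis): /d/ and /t/ form a stop–stop cluster, so [i] is inserted between them. /t/ and /g/ form a stop–stop cluster, so [i] is inserted between them. /reudtoixketgix/ → reuditoixketigix.
Rule 4 (final e-epenthesis): the form ends in the consonant /x/, so [e] is inserted word-finally. /reuditoixketigix/ → reuditoixketigixe.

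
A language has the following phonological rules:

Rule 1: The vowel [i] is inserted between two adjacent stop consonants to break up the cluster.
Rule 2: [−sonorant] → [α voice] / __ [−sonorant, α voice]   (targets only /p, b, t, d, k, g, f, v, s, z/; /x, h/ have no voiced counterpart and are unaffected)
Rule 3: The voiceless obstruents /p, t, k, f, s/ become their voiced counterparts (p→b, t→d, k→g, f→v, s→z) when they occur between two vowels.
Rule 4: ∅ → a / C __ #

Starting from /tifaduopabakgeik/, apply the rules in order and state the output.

tivaduobabagigeika

Rule 1 (stop-cluster i-epenthesis): /k/ and /g/ form a stop–stop cluster, so [i] is inserted between them. /tifaduopabakgeik/ → tifaduopabakigeik.
Rule 2 (regressive voicing assimilation): no segment meets the environment; /tifaduopabakigeik/ is unchanged.
Rule 3 (intervocalic voicing): /f/ is a voiceless obstruent between vowels /i/ and /a/, so it voices to [v]. /p/ is a voiceless obstruent between vowels /o/ and /a/, so it voices to [b]. /k/ is a voiceless obstruent between vowels /a/ and /i/, so it voices to [g]. /tifaduopabakigeik/ → tivaduobabagigeik.
Rule 4 (final a-epenthesis): the form ends in the consonant /k/, so [a] is inserted word-finally. /tivaduobabagigeik/ → tivaduobabagigeika.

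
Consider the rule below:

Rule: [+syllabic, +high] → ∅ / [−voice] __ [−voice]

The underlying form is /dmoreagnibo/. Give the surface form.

dmoreagnibo

No segment of /dmoreagnibo/ meets the structural description of the rule, so the form surfaces unchanged.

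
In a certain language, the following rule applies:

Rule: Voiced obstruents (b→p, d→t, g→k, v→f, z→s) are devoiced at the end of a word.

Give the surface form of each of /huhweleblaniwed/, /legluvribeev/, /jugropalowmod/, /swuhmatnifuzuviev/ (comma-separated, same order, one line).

huhweleblaniwet, legluvribeef, jugropalowmot, swuhmatnifuzuvief

/huhweleblaniwed/: /d/ is a voiced obstruent in word-final position, so it devoices to [t]. → [huhweleblaniwet].
/legluvribeev/: /v/ is a voiced obstruent in word-final position, so it devoices to [f]. → [legluvribeef].
/jugropalowmod/: /d/ is a voiced obstruent in word-final position, so it devoices to [t]. → [jugropalowmot].
/swuhmatnifuzuviev/: /v/ is a voiced obstruent in word-final position, so it devoices to [f]. → [swuhmatnifuzuvief].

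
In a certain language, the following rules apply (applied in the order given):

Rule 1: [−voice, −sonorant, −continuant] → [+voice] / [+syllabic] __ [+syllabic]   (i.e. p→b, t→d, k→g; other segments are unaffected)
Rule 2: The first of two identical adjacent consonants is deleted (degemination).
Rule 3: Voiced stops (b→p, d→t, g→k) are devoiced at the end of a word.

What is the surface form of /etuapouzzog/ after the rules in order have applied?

Rule 1 (intervocalic voicing): /t/ is a voiceless stop between vowels /e/ and /u/, so it voices to [d]. /p/ is a voiceless stop between vowels /a/ and /o/, so it voices to [b]. /etuapouzzog/ → eduabouzzog.
Rule 2 (degemination): /zz/ is a geminate; the first /z/ deletes. /eduabouzzog/ → eduabouzog.
Rule 3 (final devoicing): /g/ is a voiced stop in word-final position, so it devoices to [k]. /eduabouzog/ → eduabouzok.

eduabouzok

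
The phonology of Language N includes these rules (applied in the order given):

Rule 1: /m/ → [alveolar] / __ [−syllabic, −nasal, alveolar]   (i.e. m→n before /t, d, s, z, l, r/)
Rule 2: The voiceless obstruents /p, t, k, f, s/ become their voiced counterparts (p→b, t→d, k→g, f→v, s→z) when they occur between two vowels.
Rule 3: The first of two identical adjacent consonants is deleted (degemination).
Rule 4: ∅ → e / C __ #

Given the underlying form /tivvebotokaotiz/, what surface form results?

tivebodogaodize

Rule 1 (nasal place assimilation): no segment meets the environment; /tivvebotokaotiz/ is unchanged.
Rule 2 (intervocalic voicing): /t/ is a voiceless obstruent between vowels /o/ and /o/, so it voices to [d]. /k/ is a voiceless obstruent between vowels /o/ and /a/, so it voices to [g]. /t/ is a voiceless obstruent between vowels /o/ and /i/, so it voices to [d]. /tivvebotokaotiz/ → tivvebodogaodiz.
Rule 3 (degemination): /vv/ is a geminate; the first /v/ deletes. /tivvebodogaodiz/ → tivebodogaodiz.
Rule 4 (final e-epenthesis): the form ends in the consonant /z/, so [e] is inserted word-finally. /tivebodogaodiz/ → tivebodogaodize.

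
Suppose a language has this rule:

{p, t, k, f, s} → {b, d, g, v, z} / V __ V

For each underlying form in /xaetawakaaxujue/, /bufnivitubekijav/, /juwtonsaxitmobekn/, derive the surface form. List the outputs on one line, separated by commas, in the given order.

/xaetawakaaxujue/: /t/ is a voiceless obstruent between vowels /e/ and /a/, so it voices to [d]. /k/ is a voiceless obstruent between vowels /a/ and /a/, so it voices to [g]. → [xaedawagaaxujue].
/bufnivitubekijav/: /t/ is a voiceless obstruent between vowels /i/ and /u/, so it voices to [d]. /k/ is a voiceless obstruent between vowels /e/ and /i/, so it voices to [g]. → [bufnividubegijav].
/juwtonsaxitmobekn/: the rule's environment is not met; surfaces unchanged as [juwtonsaxitmobekn].

xaedawagaaxujue, bufnividubegijav, juwtonsaxitmobekn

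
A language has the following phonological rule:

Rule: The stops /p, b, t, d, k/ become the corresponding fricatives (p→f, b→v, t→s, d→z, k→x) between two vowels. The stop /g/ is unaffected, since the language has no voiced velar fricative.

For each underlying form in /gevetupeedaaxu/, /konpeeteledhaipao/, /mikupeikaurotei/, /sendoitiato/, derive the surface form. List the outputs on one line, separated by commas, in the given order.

/gevetupeedaaxu/: /t/ is a stop between vowels /e/ and /u/, so it spirantizes to the fricative [s]. /p/ is a stop between vowels /u/ and /e/, so it spirantizes to the fricative [f]. /d/ is a stop between vowels /e/ and /a/, so it spirantizes to the fricative [z]. → [gevesufeezaaxu].
/konpeeteledhaipao/: /t/ is a stop between vowels /e/ and /e/, so it spirantizes to the fricative [s]. /p/ is a stop between vowels /i/ and /a/, so it spirantizes to the fricative [f]. → [konpeeseledhaifao].
/mikupeikaurotei/: /k/ is a stop between vowels /i/ and /u/, so it spirantizes to the fricative [x]. /p/ is a stop between vowels /u/ and /e/, so it spirantizes to the fricative [f]. /k/ is a stop between vowels /i/ and /a/, so it spirantizes to the fricative [x]. /t/ is a stop between vowels /o/ and /e/, so it spirantizes to the fricative [s]. → [mixufeixaurosei].
/sendoitiato/: /t/ is a stop between vowels /i/ and /i/, so it spirantizes to the fricative [s]. /t/ is a stop between vowels /a/ and /o/, so it spirantizes to the fricative [s]. → [sendoisiaso].

gevesufeezaaxu, konpeeseledhaifao, mixufeixaurosei, sendoisiaso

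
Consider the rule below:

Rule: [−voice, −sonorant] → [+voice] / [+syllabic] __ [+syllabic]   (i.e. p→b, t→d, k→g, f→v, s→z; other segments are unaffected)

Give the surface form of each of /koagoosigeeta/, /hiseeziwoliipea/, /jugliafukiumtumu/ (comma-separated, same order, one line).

koagoozigeeda, hizeeziwoliibea, jugliavugiumtumu

/koagoosigeeta/: /s/ is a voiceless obstruent between vowels /o/ and /i/, so it voices to [z]. /t/ is a voiceless obstruent between vowels /e/ and /a/, so it voices to [d]. → [koagoozigeeda].
/hiseeziwoliipea/: /s/ is a voiceless obstruent between vowels /i/ and /e/, so it voices to [z]. /p/ is a voiceless obstruent between vowels /i/ and /e/, so it voices to [b]. → [hizeeziwoliibea].
/jugliafukiumtumu/: /f/ is a voiceless obstruent between vowels /a/ and /u/, so it voices to [v]. /k/ is a voiceless obstruent between vowels /u/ and /i/, so it voices to [g]. → [jugliavugiumtumu].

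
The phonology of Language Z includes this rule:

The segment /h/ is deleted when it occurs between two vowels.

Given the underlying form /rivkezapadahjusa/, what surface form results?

No segment of /rivkezapadahjusa/ meets the structural description of the rule, so the form surfaces unchanged.

rivkezapadahjusa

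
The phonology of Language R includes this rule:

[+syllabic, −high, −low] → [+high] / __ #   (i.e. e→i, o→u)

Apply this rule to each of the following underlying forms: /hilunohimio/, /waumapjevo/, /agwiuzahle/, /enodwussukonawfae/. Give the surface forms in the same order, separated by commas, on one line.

/hilunohimio/: /o/ is a mid vowel in word-final position, so it raises to [u]. → [hilunohimiu].
/waumapjevo/: /o/ is a mid vowel in word-final position, so it raises to [u]. → [waumapjevu].
/agwiuzahle/: /e/ is a mid vowel in word-final position, so it raises to [i]. → [agwiuzahli].
/enodwussukonawfae/: /e/ is a mid vowel in word-final position, so it raises to [i]. → [enodwussukonawfai].

hilunohimiu, waumapjevu, agwiuzahli, enodwussukonawfai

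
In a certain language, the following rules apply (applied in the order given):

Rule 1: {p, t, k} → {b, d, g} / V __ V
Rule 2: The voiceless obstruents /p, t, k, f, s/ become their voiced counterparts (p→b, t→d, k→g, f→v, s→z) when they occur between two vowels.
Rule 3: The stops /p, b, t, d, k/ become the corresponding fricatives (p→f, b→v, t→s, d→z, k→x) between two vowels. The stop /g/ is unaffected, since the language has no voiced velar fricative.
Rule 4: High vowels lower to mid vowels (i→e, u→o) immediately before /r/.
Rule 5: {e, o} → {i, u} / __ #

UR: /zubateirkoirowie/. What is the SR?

zuvazeerkoerowii

Rule 1 (intervocalic voicing): /t/ is a voiceless stop between vowels /a/ and /e/, so it voices to [d]. /zubateirkoirowie/ → zubadeirkoirowie.
Rule 2 (intervocalic voicing): no segment meets the environment; /zubadeirkoirowie/ is unchanged.
Rule 3 (intervocalic spirantization): /b/ is a stop between vowels /u/ and /a/, so it spirantizes to the fricative [v]. /d/ is a stop between vowels /a/ and /e/, so it spirantizes to the fricative [z]. /zubadeirkoirowie/ → zuvazeirkoirowie.
Rule 4 (pre-rhotic lowering): /i/ is a high vowel immediately before /r/, so it lowers to [e]. /i/ is a high vowel immediately before /r/, so it lowers to [e]. /zuvazeirkoirowie/ → zuvazeerkoerowie.
Rule 5 (final vowel raising): /e/ is a mid vowel in word-final position, so it raises to [i]. /zuvazeerkoerowie/ → zuvazeerkoerowii.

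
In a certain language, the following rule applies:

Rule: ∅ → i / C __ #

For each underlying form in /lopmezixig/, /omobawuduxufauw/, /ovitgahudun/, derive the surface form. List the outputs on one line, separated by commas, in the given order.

/lopmezixig/: the form ends in the consonant /g/, so [i] is inserted word-finally. → [lopmezixigi].
/omobawuduxufauw/: the form ends in the consonant /w/, so [i] is inserted word-finally. → [omobawuduxufauwi].
/ovitgahudun/: the form ends in the consonant /n/, so [i] is inserted word-finally. → [ovitgahuduni].

lopmezixigi, omobawuduxufauwi, ovitgahuduni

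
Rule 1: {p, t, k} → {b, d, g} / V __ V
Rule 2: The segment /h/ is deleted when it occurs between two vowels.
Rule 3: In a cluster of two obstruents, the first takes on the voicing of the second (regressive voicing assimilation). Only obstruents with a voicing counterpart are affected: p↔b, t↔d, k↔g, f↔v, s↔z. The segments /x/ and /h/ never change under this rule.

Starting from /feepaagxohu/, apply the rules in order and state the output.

feebaakxou

Rule 1 (intervocalic voicing): /p/ is a voiceless stop between vowels /e/ and /a/, so it voices to [b]. /feepaagxohu/ → feebaagxohu.
Rule 2 (intervocalic h-deletion): /h/ occurs between vowels /o/ and /u/, so it deletes. /feebaagxohu/ → feebaagxou.
Rule 3 (regressive voicing assimilation): /g/ precedes the voiceless obstruent /x/, so it devoices to [k] by assimilation. /feebaagxou/ → feebaakxou.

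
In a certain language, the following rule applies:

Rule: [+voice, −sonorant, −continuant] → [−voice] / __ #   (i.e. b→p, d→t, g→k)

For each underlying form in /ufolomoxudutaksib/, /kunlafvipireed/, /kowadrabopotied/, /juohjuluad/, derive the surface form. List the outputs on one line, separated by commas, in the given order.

ufolomoxudutaksip, kunlafvipireet, kowadrabopotiet, juohjuluat

/ufolomoxudutaksib/: /b/ is a voiced stop in word-final position, so it devoices to [p]. → [ufolomoxudutaksip].
/kunlafvipireed/: /d/ is a voiced stop in word-final position, so it devoices to [t]. → [kunlafvipireet].
/kowadrabopotied/: /d/ is a voiced stop in word-final position, so it devoices to [t]. → [kowadrabopotiet].
/juohjuluad/: /d/ is a voiced stop in word-final position, so it devoices to [t]. → [juohjuluat].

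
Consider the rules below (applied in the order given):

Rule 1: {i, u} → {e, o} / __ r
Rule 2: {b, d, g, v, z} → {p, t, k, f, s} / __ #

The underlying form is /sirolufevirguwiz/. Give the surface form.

serolufeverguwis

Rule 1 (pre-rhotic lowering): /i/ is a high vowel immediately before /r/, so it lowers to [e]. /i/ is a high vowel immediately before /r/, so it lowers to [e]. /sirolufevirguwiz/ → serolufeverguwiz.
Rule 2 (final devoicing): /z/ is a voiced obstruent in word-final position, so it devoices to [s]. /serolufeverguwiz/ → serolufeverguwis.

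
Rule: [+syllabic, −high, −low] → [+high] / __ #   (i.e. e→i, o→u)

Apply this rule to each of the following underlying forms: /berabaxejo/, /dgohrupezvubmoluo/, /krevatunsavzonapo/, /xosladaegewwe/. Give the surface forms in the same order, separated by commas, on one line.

/berabaxejo/: /o/ is a mid vowel in word-final position, so it raises to [u]. → [berabaxeju].
/dgohrupezvubmoluo/: /o/ is a mid vowel in word-final position, so it raises to [u]. → [dgohrupezvubmoluu].
/krevatunsavzonapo/: /o/ is a mid vowel in word-final position, so it raises to [u]. → [krevatunsavzonapu].
/xosladaegewwe/: /e/ is a mid vowel in word-final position, so it raises to [i]. → [xosladaegewwi].

berabaxeju, dgohrupezvubmoluu, krevatunsavzonapu, xosladaegewwi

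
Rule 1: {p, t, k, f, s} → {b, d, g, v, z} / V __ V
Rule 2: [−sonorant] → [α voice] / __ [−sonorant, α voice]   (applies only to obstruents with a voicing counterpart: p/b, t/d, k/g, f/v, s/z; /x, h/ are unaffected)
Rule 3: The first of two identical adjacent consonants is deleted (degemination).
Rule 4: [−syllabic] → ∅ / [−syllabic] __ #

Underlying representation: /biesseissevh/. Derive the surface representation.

Rule 1 (intervocalic voicing): no segment meets the environment; /biesseissevh/ is unchanged.
Rule 2 (regressive voicing assimilation): /v/ precedes the voiceless obstruent /h/, so it devoices to [f] by assimilation. /biesseissevh/ → biesseissefh.
Rule 3 (degemination): /ss/ is a geminate; the first /s/ deletes. /ss/ is a geminate; the first /s/ deletes. /biesseissefh/ → bieseisefh.
Rule 4 (final cluster simplification): /h/ is the second consonant of a word-final cluster /fh/, so it deletes. /bieseisefh/ → bieseisef.

bieseisef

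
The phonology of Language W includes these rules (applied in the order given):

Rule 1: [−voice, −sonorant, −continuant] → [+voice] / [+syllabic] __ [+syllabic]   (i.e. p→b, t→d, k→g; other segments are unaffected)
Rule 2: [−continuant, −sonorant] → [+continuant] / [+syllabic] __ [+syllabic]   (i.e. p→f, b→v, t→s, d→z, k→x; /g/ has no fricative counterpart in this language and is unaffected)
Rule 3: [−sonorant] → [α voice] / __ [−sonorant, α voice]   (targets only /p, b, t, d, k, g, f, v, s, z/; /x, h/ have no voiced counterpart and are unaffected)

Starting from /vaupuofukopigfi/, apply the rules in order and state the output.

vauvuofugovikfi

Rule 1 (intervocalic voicing): /p/ is a voiceless stop between vowels /u/ and /u/, so it voices to [b]. /k/ is a voiceless stop between vowels /u/ and /o/, so it voices to [g]. /p/ is a voiceless stop between vowels /o/ and /i/, so it voices to [b]. /vaupuofukopigfi/ → vaubuofugobigfi.
Rule 2 (intervocalic spirantization): /b/ is a stop between vowels /u/ and /u/, so it spirantizes to the fricative [v]. /b/ is a stop between vowels /o/ and /i/, so it spirantizes to the fricative [v]. /vaubuofugobigfi/ → vauvuofugovigfi.
Rule 3 (regressive voicing assimilation): /g/ precedes the voiceless obstruent /f/, so it devoices to [k] by assimilation. /vauvuofugovigfi/ → vauvuofugovikfi.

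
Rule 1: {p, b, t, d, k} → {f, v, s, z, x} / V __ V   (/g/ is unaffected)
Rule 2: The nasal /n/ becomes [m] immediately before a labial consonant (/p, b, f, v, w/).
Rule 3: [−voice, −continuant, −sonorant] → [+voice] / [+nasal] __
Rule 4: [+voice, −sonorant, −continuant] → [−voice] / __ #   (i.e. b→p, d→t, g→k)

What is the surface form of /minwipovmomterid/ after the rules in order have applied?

mimwifovmomderit

Rule 1 (intervocalic spirantization): /p/ is a stop between vowels /i/ and /o/, so it spirantizes to the fricative [f]. /minwipovmomterid/ → minwifovmomterid.
Rule 2 (nasal place assimilation): /n/ precedes the labial consonant /w/, so it assimilates in place to [m]. /minwifovmomterid/ → mimwifovmomterid.
Rule 3 (post-nasal voicing): /t/ is a voiceless stop immediately after the nasal /m/, so it voices to [d]. /mimwifovmomterid/ → mimwifovmomderid.
Rule 4 (final devoicing): /d/ is a voiced stop in word-final position, so it devoices to [t]. /mimwifovmomderid/ → mimwifovmomderit.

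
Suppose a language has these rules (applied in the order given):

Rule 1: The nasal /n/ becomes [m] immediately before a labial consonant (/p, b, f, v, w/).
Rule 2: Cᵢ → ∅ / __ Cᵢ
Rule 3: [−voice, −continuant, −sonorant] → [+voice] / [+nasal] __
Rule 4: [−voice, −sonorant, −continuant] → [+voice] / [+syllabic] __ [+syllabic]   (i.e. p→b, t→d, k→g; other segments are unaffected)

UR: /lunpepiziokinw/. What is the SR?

lumbebiziogimw

Rule 1 (nasal place assimilation): /n/ precedes the labial consonant /p/, so it assimilates in place to [m]. /n/ precedes the labial consonant /w/, so it assimilates in place to [m]. /lunpepiziokinw/ → lumpepiziokimw.
Rule 2 (degemination): no segment meets the environment; /lumpepiziokimw/ is unchanged.
Rule 3 (post-nasal voicing): /p/ is a voiceless stop immediately after the nasal /m/, so it voices to [b]. /lumpepiziokimw/ → lumbepiziokimw.
Rule 4 (intervocalic voicing): /p/ is a voiceless stop between vowels /e/ and /i/, so it voices to [b]. /k/ is a voiceless stop between vowels /o/ and /i/, so it voices to [g]. /lumbepiziokimw/ → lumbebiziogimw.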